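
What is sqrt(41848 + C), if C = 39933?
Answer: 7*sqrt(1669) ≈ 285.97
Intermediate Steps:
sqrt(41848 + C) = sqrt(41848 + 39933) = sqrt(81781) = 7*sqrt(1669)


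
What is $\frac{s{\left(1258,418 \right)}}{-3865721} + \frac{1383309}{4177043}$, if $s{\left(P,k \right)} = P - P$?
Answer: $\frac{1383309}{4177043} \approx 0.33117$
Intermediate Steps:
$s{\left(P,k \right)} = 0$
$\frac{s{\left(1258,418 \right)}}{-3865721} + \frac{1383309}{4177043} = \frac{0}{-3865721} + \frac{1383309}{4177043} = 0 \left(- \frac{1}{3865721}\right) + 1383309 \cdot \frac{1}{4177043} = 0 + \frac{1383309}{4177043} = \frac{1383309}{4177043}$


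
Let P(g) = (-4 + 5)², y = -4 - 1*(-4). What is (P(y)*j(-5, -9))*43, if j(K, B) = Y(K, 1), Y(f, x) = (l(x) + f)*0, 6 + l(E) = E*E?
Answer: 0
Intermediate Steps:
l(E) = -6 + E² (l(E) = -6 + E*E = -6 + E²)
Y(f, x) = 0 (Y(f, x) = ((-6 + x²) + f)*0 = (-6 + f + x²)*0 = 0)
y = 0 (y = -4 + 4 = 0)
j(K, B) = 0
P(g) = 1 (P(g) = 1² = 1)
(P(y)*j(-5, -9))*43 = (1*0)*43 = 0*43 = 0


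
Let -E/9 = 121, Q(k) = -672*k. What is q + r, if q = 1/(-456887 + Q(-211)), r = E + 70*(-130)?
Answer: -3210502956/315095 ≈ -10189.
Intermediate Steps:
E = -1089 (E = -9*121 = -1089)
r = -10189 (r = -1089 + 70*(-130) = -1089 - 9100 = -10189)
q = -1/315095 (q = 1/(-456887 - 672*(-211)) = 1/(-456887 + 141792) = 1/(-315095) = -1/315095 ≈ -3.1736e-6)
q + r = -1/315095 - 10189 = -3210502956/315095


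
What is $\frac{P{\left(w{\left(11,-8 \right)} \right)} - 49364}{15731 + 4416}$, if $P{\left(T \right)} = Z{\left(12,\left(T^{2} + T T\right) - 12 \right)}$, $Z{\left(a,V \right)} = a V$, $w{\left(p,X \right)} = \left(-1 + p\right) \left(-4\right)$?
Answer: $- \frac{11108}{20147} \approx -0.55135$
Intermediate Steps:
$w{\left(p,X \right)} = 4 - 4 p$
$Z{\left(a,V \right)} = V a$
$P{\left(T \right)} = -144 + 24 T^{2}$ ($P{\left(T \right)} = \left(\left(T^{2} + T T\right) - 12\right) 12 = \left(\left(T^{2} + T^{2}\right) - 12\right) 12 = \left(2 T^{2} - 12\right) 12 = \left(-12 + 2 T^{2}\right) 12 = -144 + 24 T^{2}$)
$\frac{P{\left(w{\left(11,-8 \right)} \right)} - 49364}{15731 + 4416} = \frac{\left(-144 + 24 \left(4 - 44\right)^{2}\right) - 49364}{15731 + 4416} = \frac{\left(-144 + 24 \left(4 - 44\right)^{2}\right) - 49364}{20147} = \left(\left(-144 + 24 \left(-40\right)^{2}\right) - 49364\right) \frac{1}{20147} = \left(\left(-144 + 24 \cdot 1600\right) - 49364\right) \frac{1}{20147} = \left(\left(-144 + 38400\right) - 49364\right) \frac{1}{20147} = \left(38256 - 49364\right) \frac{1}{20147} = \left(-11108\right) \frac{1}{20147} = - \frac{11108}{20147}$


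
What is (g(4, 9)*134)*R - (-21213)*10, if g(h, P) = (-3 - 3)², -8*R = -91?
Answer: 267003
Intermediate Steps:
R = 91/8 (R = -⅛*(-91) = 91/8 ≈ 11.375)
g(h, P) = 36 (g(h, P) = (-6)² = 36)
(g(4, 9)*134)*R - (-21213)*10 = (36*134)*(91/8) - (-21213)*10 = 4824*(91/8) - 1*(-212130) = 54873 + 212130 = 267003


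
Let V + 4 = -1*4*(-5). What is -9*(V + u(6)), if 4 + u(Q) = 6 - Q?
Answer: -108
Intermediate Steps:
u(Q) = 2 - Q (u(Q) = -4 + (6 - Q) = 2 - Q)
V = 16 (V = -4 - 1*4*(-5) = -4 - 4*(-5) = -4 + 20 = 16)
-9*(V + u(6)) = -9*(16 + (2 - 1*6)) = -9*(16 + (2 - 6)) = -9*(16 - 4) = -9*12 = -108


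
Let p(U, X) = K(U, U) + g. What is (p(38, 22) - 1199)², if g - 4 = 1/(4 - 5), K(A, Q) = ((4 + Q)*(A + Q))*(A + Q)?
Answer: 58272028816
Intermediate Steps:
K(A, Q) = (A + Q)²*(4 + Q)
g = 3 (g = 4 + 1/(4 - 5) = 4 + 1/(-1) = 4 - 1 = 3)
p(U, X) = 3 + 4*U²*(4 + U) (p(U, X) = (U + U)²*(4 + U) + 3 = (2*U)²*(4 + U) + 3 = (4*U²)*(4 + U) + 3 = 4*U²*(4 + U) + 3 = 3 + 4*U²*(4 + U))
(p(38, 22) - 1199)² = ((3 + 4*38²*(4 + 38)) - 1199)² = ((3 + 4*1444*42) - 1199)² = ((3 + 242592) - 1199)² = (242595 - 1199)² = 241396² = 58272028816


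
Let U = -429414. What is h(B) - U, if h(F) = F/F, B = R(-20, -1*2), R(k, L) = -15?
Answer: 429415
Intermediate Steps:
B = -15
h(F) = 1
h(B) - U = 1 - 1*(-429414) = 1 + 429414 = 429415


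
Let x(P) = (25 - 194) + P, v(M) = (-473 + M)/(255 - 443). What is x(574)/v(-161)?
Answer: 38070/317 ≈ 120.09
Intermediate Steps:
v(M) = 473/188 - M/188 (v(M) = (-473 + M)/(-188) = (-473 + M)*(-1/188) = 473/188 - M/188)
x(P) = -169 + P
x(574)/v(-161) = (-169 + 574)/(473/188 - 1/188*(-161)) = 405/(473/188 + 161/188) = 405/(317/94) = 405*(94/317) = 38070/317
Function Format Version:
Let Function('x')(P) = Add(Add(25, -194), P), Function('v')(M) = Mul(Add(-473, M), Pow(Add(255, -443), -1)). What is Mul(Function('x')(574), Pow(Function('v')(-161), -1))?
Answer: Rational(38070, 317) ≈ 120.09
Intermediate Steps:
Function('v')(M) = Add(Rational(473, 188), Mul(Rational(-1, 188), M)) (Function('v')(M) = Mul(Add(-473, M), Pow(-188, -1)) = Mul(Add(-473, M), Rational(-1, 188)) = Add(Rational(473, 188), Mul(Rational(-1, 188), M)))
Function('x')(P) = Add(-169, P)
Mul(Function('x')(574), Pow(Function('v')(-161), -1)) = Mul(Add(-169, 574), Pow(Add(Rational(473, 188), Mul(Rational(-1, 188), -161)), -1)) = Mul(405, Pow(Add(Rational(473, 188), Rational(161, 188)), -1)) = Mul(405, Pow(Rational(317, 94), -1)) = Mul(405, Rational(94, 317)) = Rational(38070, 317)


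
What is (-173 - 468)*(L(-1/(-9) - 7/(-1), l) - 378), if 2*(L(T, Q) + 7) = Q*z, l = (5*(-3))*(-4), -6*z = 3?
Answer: 256400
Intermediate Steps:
z = -½ (z = -⅙*3 = -½ ≈ -0.50000)
l = 60 (l = -15*(-4) = 60)
L(T, Q) = -7 - Q/4 (L(T, Q) = -7 + (Q*(-½))/2 = -7 + (-Q/2)/2 = -7 - Q/4)
(-173 - 468)*(L(-1/(-9) - 7/(-1), l) - 378) = (-173 - 468)*((-7 - ¼*60) - 378) = -641*((-7 - 15) - 378) = -641*(-22 - 378) = -641*(-400) = 256400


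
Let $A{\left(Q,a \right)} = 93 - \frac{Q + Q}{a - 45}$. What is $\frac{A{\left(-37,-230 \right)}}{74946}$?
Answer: $\frac{25501}{20610150} \approx 0.0012373$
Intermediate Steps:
$A{\left(Q,a \right)} = 93 - \frac{2 Q}{-45 + a}$
$\frac{A{\left(-37,-230 \right)}}{74946} = \frac{\frac{1}{-45 - 230} \left(-4185 - -74 + 93 \left(-230\right)\right)}{74946} = \frac{-4185 + 74 - 21390}{-275} \cdot \frac{1}{74946} = \left(- \frac{1}{275}\right) \left(-25501\right) \frac{1}{74946} = \frac{25501}{275} \cdot \frac{1}{74946} = \frac{25501}{20610150}$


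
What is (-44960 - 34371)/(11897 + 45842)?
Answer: -79331/57739 ≈ -1.3740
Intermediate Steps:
(-44960 - 34371)/(11897 + 45842) = -79331/57739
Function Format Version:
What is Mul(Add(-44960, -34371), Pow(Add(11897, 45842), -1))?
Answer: Rational(-79331, 57739) ≈ -1.3740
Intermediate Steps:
Mul(Add(-44960, -34371), Pow(Add(11897, 45842), -1)) = Mul(-79331, Pow(57739, -1)) = Mul(-79331, Rational(1, 57739)) = Rational(-79331, 57739)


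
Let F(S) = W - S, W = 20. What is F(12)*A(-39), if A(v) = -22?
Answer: -176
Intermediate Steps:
F(S) = 20 - S
F(12)*A(-39) = (20 - 1*12)*(-22) = (20 - 12)*(-22) = 8*(-22) = -176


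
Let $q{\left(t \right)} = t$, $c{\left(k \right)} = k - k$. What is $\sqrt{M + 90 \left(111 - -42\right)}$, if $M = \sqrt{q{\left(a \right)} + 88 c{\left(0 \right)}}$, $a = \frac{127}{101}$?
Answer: $\frac{\sqrt{140467770 + 101 \sqrt{12827}}}{101} \approx 117.35$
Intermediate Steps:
$c{\left(k \right)} = 0$
$a = \frac{127}{101}$ ($a = 127 \cdot \frac{1}{101} = \frac{127}{101} \approx 1.2574$)
$M = \frac{\sqrt{12827}}{101}$ ($M = \sqrt{\frac{127}{101} + 88 \cdot 0} = \sqrt{\frac{127}{101} + 0} = \sqrt{\frac{127}{101}} = \frac{\sqrt{12827}}{101} \approx 1.1213$)
$\sqrt{M + 90 \left(111 - -42\right)} = \sqrt{\frac{\sqrt{12827}}{101} + 90 \left(111 - -42\right)} = \sqrt{\frac{\sqrt{12827}}{101} + 90 \left(111 + \left(-5 + 47\right)\right)} = \sqrt{\frac{\sqrt{12827}}{101} + 90 \left(111 + 42\right)} = \sqrt{\frac{\sqrt{12827}}{101} + 90 \cdot 153} = \sqrt{\frac{\sqrt{12827}}{101} + 13770} = \sqrt{13770 + \frac{\sqrt{12827}}{101}}$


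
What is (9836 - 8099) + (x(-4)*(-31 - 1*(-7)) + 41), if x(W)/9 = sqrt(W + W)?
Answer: 1778 - 432*I*sqrt(2) ≈ 1778.0 - 610.94*I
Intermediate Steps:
x(W) = 9*sqrt(2)*sqrt(W) (x(W) = 9*sqrt(W + W) = 9*sqrt(2*W) = 9*(sqrt(2)*sqrt(W)) = 9*sqrt(2)*sqrt(W))
(9836 - 8099) + (x(-4)*(-31 - 1*(-7)) + 41) = (9836 - 8099) + ((9*sqrt(2)*sqrt(-4))*(-31 - 1*(-7)) + 41) = 1737 + ((9*sqrt(2)*(2*I))*(-31 + 7) + 41) = 1737 + ((18*I*sqrt(2))*(-24) + 41) = 1737 + (-432*I*sqrt(2) + 41) = 1737 + (41 - 432*I*sqrt(2)) = 1778 - 432*I*sqrt(2)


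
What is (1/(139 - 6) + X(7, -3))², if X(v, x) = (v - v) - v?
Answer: 864900/17689 ≈ 48.895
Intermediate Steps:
X(v, x) = -v (X(v, x) = 0 - v = -v)
(1/(139 - 6) + X(7, -3))² = (1/(139 - 6) - 1*7)² = (1/133 - 7)² = (-930/133)² = 864900/17689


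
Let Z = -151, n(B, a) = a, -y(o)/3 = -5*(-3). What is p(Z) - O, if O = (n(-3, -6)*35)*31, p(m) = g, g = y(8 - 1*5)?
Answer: 6465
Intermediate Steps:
y(o) = -45 (y(o) = -(-15)*(-3) = -3*15 = -45)
g = -45
p(m) = -45
O = -6510 (O = -6*35*31 = -210*31 = -6510)
p(Z) - O = -45 - 1*(-6510) = -45 + 6510 = 6465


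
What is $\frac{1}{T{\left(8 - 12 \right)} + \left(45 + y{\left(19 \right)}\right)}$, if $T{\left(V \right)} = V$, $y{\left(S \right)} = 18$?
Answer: $\frac{1}{59} \approx 0.016949$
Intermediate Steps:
$\frac{1}{T{\left(8 - 12 \right)} + \left(45 + y{\left(19 \right)}\right)} = \frac{1}{\left(8 - 12\right) + \left(45 + 18\right)} = \frac{1}{\left(8 - 12\right) + 63} = \frac{1}{-4 + 63} = \frac{1}{59}$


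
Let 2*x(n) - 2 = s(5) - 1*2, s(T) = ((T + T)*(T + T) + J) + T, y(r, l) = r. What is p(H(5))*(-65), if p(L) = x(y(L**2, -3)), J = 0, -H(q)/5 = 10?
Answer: -6825/2 ≈ -3412.5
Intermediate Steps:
H(q) = -50 (H(q) = -5*10 = -50)
s(T) = T + 4*T**2 (s(T) = ((T + T)*(T + T) + 0) + T = ((2*T)*(2*T) + 0) + T = (4*T**2 + 0) + T = 4*T**2 + T = T + 4*T**2)
x(n) = 105/2 (x(n) = 1 + (5*(1 + 4*5) - 1*2)/2 = 1 + (5*(1 + 20) - 2)/2 = 1 + (5*21 - 2)/2 = 1 + (105 - 2)/2 = 1 + (1/2)*103 = 1 + 103/2 = 105/2)
p(L) = 105/2
p(H(5))*(-65) = (105/2)*(-65) = -6825/2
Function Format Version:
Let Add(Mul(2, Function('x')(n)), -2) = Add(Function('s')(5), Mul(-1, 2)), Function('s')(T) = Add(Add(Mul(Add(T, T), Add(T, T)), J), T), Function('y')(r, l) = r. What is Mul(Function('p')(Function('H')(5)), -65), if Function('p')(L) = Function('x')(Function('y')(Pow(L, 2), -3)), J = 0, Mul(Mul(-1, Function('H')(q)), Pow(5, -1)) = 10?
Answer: Rational(-6825, 2) ≈ -3412.5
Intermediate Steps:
Function('H')(q) = -50 (Function('H')(q) = Mul(-5, 10) = -50)
Function('s')(T) = Add(T, Mul(4, Pow(T, 2))) (Function('s')(T) = Add(Add(Mul(Add(T, T), Add(T, T)), 0), T) = Add(Add(Mul(Mul(2, T), Mul(2, T)), 0), T) = Add(Add(Mul(4, Pow(T, 2)), 0), T) = Add(Mul(4, Pow(T, 2)), T) = Add(T, Mul(4, Pow(T, 2))))
Function('x')(n) = Rational(105, 2) (Function('x')(n) = Add(1, Mul(Rational(1, 2), Add(Mul(5, Add(1, Mul(4, 5))), Mul(-1, 2)))) = Add(1, Mul(Rational(1, 2), Add(Mul(5, Add(1, 20)), -2))) = Add(1, Mul(Rational(1, 2), Add(Mul(5, 21), -2))) = Add(1, Mul(Rational(1, 2), Add(105, -2))) = Add(1, Mul(Rational(1, 2), 103)) = Add(1, Rational(103, 2)) = Rational(105, 2))
Function('p')(L) = Rational(105, 2)
Mul(Function('p')(Function('H')(5)), -65) = Mul(Rational(105, 2), -65) = Rational(-6825, 2)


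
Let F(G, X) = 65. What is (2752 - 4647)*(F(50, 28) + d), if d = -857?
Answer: 1500840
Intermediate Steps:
(2752 - 4647)*(F(50, 28) + d) = (2752 - 4647)*(65 - 857) = -1895*(-792) = 1500840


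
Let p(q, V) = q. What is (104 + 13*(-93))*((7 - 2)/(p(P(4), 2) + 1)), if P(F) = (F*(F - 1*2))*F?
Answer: -5525/33 ≈ -167.42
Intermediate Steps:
P(F) = F²*(-2 + F) (P(F) = (F*(F - 2))*F = (F*(-2 + F))*F = F²*(-2 + F))
(104 + 13*(-93))*((7 - 2)/(p(P(4), 2) + 1)) = (104 + 13*(-93))*((7 - 2)/(4²*(-2 + 4) + 1)) = (104 - 1209)*(5/(16*2 + 1)) = -5525/(32 + 1) = -5525/33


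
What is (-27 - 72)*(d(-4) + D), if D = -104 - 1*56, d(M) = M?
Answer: 16236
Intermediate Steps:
D = -160 (D = -104 - 56 = -160)
(-27 - 72)*(d(-4) + D) = (-27 - 72)*(-4 - 160) = -99*(-164) = 16236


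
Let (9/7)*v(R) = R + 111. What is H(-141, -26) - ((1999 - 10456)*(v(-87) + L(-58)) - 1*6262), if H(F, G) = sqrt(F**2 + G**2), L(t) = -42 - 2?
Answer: -207982 + sqrt(20557) ≈ -2.0784e+5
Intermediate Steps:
L(t) = -44
v(R) = 259/3 + 7*R/9 (v(R) = 7*(R + 111)/9 = 7*(111 + R)/9 = 259/3 + 7*R/9)
H(-141, -26) - ((1999 - 10456)*(v(-87) + L(-58)) - 1*6262) = sqrt((-141)**2 + (-26)**2) - ((1999 - 10456)*((259/3 + (7/9)*(-87)) - 44) - 1*6262) = sqrt(19881 + 676) - (-8457*((259/3 - 203/3) - 44) - 6262) = sqrt(20557) - (-8457*(56/3 - 44) - 6262) = sqrt(20557) - (-8457*(-76/3) - 6262) = sqrt(20557) - (214244 - 6262) = sqrt(20557) - 1*207982 = sqrt(20557) - 207982 = -207982 + sqrt(20557)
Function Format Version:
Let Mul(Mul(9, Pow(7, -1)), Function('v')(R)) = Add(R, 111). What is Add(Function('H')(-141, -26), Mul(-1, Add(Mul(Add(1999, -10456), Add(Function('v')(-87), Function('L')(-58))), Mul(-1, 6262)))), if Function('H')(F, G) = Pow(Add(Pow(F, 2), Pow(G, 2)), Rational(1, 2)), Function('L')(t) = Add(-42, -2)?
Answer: Add(-207982, Pow(20557, Rational(1, 2))) ≈ -2.0784e+5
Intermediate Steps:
Function('L')(t) = -44
Function('v')(R) = Add(Rational(259, 3), Mul(Rational(7, 9), R)) (Function('v')(R) = Mul(Rational(7, 9), Add(R, 111)) = Mul(Rational(7, 9), Add(111, R)) = Add(Rational(259, 3), Mul(Rational(7, 9), R)))
Add(Function('H')(-141, -26), Mul(-1, Add(Mul(Add(1999, -10456), Add(Function('v')(-87), Function('L')(-58))), Mul(-1, 6262)))) = Add(Pow(Add(Pow(-141, 2), Pow(-26, 2)), Rational(1, 2)), Mul(-1, Add(Mul(Add(1999, -10456), Add(Add(Rational(259, 3), Mul(Rational(7, 9), -87)), -44)), Mul(-1, 6262)))) = Add(Pow(Add(19881, 676), Rational(1, 2)), Mul(-1, Add(Mul(-8457, Add(Add(Rational(259, 3), Rational(-203, 3)), -44)), -6262))) = Add(Pow(20557, Rational(1, 2)), Mul(-1, Add(Mul(-8457, Add(Rational(56, 3), -44)), -6262))) = Add(Pow(20557, Rational(1, 2)), Mul(-1, Add(Mul(-8457, Rational(-76, 3)), -6262))) = Add(Pow(20557, Rational(1, 2)), Mul(-1, Add(214244, -6262))) = Add(Pow(20557, Rational(1, 2)), Mul(-1, 207982)) = Add(Pow(20557, Rational(1, 2)), -207982) = Add(-207982, Pow(20557, Rational(1, 2)))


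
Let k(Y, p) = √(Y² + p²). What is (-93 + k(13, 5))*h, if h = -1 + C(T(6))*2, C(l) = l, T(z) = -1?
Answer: 279 - 3*√194 ≈ 237.21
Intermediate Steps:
h = -3 (h = -1 - 1*2 = -1 - 2 = -3)
(-93 + k(13, 5))*h = (-93 + √(13² + 5²))*(-3) = (-93 + √(169 + 25))*(-3) = (-93 + √194)*(-3) = 279 - 3*√194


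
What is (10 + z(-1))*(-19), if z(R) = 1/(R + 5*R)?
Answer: -1121/6 ≈ -186.83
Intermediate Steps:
z(R) = 1/(6*R)
(10 + z(-1))*(-19) = (10 + (1/6)/(-1))*(-19) = (10 + (1/6)*(-1))*(-19) = (10 - 1/6)*(-19) = (59/6)*(-19) = -1121/6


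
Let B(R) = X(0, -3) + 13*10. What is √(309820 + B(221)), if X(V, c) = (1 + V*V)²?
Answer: 3*√34439 ≈ 556.73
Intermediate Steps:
X(V, c) = (1 + V²)²
B(R) = 131 (B(R) = (1 + 0²)² + 13*10 = (1 + 0)² + 130 = 1² + 130 = 1 + 130 = 131)
√(309820 + B(221)) = √(309820 + 131) = √309951 = 3*√34439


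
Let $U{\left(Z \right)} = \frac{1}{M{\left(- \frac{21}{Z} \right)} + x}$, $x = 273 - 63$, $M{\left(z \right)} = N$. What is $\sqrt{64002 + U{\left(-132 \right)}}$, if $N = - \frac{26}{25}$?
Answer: $\frac{\sqrt{436656493738}}{2612} \approx 252.99$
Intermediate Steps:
$N = - \frac{26}{25}$ ($N = \left(-26\right) \frac{1}{25} = - \frac{26}{25} \approx -1.04$)
$M{\left(z \right)} = - \frac{26}{25}$
$x = 210$
$U{\left(Z \right)} = \frac{25}{5224}$ ($U{\left(Z \right)} = \frac{1}{- \frac{26}{25} + 210} = \frac{1}{\frac{5224}{25}} = \frac{25}{5224}$)
$\sqrt{64002 + U{\left(-132 \right)}} = \sqrt{64002 + \frac{25}{5224}} = \sqrt{\frac{334346473}{5224}} = \frac{\sqrt{436656493738}}{2612}$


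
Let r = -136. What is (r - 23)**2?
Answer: 25281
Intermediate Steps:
(r - 23)**2 = (-136 - 23)**2 = (-159)**2 = 25281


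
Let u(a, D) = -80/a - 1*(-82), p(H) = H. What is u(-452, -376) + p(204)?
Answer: 32338/113 ≈ 286.18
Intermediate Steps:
u(a, D) = 82 - 80/a (u(a, D) = -80/a + 82 = 82 - 80/a)
u(-452, -376) + p(204) = (82 - 80/(-452)) + 204 = (82 - 80*(-1/452)) + 204 = (82 + 20/113) + 204 = 9286/113 + 204 = 32338/113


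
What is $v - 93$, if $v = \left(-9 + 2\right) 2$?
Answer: $-107$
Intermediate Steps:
$v = -14$ ($v = \left(-7\right) 2 = -14$)
$v - 93 = -14 - 93 = -107$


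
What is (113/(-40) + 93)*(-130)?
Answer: -46891/4 ≈ -11723.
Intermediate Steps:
(113/(-40) + 93)*(-130) = (113*(-1/40) + 93)*(-130) = (-113/40 + 93)*(-130) = (3607/40)*(-130) = -46891/4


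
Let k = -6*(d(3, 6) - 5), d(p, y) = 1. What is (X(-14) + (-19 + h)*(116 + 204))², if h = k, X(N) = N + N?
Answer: 2471184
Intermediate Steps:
X(N) = 2*N
k = 24 (k = -6*(1 - 5) = -6*(-4) = 24)
h = 24
(X(-14) + (-19 + h)*(116 + 204))² = (2*(-14) + (-19 + 24)*(116 + 204))² = (-28 + 5*320)² = (-28 + 1600)² = 1572² = 2471184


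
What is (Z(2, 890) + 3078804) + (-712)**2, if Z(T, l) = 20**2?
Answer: 3586148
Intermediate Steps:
Z(T, l) = 400
(Z(2, 890) + 3078804) + (-712)**2 = (400 + 3078804) + (-712)**2 = 3079204 + 506944 = 3586148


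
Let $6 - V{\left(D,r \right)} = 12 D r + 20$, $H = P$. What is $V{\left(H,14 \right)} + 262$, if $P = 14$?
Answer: $-2104$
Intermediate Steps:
$H = 14$
$V{\left(D,r \right)} = -14 - 12 D r$ ($V{\left(D,r \right)} = 6 - \left(12 D r + 20\right) = 6 - \left(20 + 12 D r\right) = -14 - 12 D r$)
$V{\left(H,14 \right)} + 262 = \left(-14 - 168 \cdot 14\right) + 262 = \left(-14 - 2352\right) + 262 = -2366 + 262 = -2104$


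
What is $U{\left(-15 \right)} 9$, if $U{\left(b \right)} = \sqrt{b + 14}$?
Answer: $9 i \approx 9.0 i$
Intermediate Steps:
$U{\left(b \right)} = \sqrt{14 + b}$
$U{\left(-15 \right)} 9 = \sqrt{14 - 15} \cdot 9 = \sqrt{-1} \cdot 9 = i 9 = 9 i$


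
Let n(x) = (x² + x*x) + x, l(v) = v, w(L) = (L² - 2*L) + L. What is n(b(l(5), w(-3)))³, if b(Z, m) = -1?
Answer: 1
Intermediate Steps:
w(L) = L² - L
n(x) = x + 2*x² (n(x) = (x² + x²) + x = 2*x² + x = x + 2*x²)
n(b(l(5), w(-3)))³ = (-(1 + 2*(-1)))³ = (-(1 - 2))³ = (-1*(-1))³ = 1³ = 1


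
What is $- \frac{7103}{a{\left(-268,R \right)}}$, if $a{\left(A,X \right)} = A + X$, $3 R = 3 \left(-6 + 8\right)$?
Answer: $\frac{7103}{266} \approx 26.703$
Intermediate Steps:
$R = 2$ ($R = \frac{3 \left(-6 + 8\right)}{3} = \frac{3 \cdot 2}{3} = \frac{1}{3} \cdot 6 = 2$)
$- \frac{7103}{a{\left(-268,R \right)}} = - \frac{7103}{-268 + 2} = - \frac{7103}{-266} = \left(-7103\right) \left(- \frac{1}{266}\right) = \frac{7103}{266}$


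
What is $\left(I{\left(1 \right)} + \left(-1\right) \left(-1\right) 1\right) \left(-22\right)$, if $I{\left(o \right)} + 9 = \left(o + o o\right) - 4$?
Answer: $220$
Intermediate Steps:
$I{\left(o \right)} = -13 + o + o^{2}$ ($I{\left(o \right)} = -9 - \left(4 - o - o o\right) = -9 - \left(4 - o - o^{2}\right) = -9 + \left(-4 + o + o^{2}\right) = -13 + o + o^{2}$)
$\left(I{\left(1 \right)} + \left(-1\right) \left(-1\right) 1\right) \left(-22\right) = \left(\left(-13 + 1 + 1^{2}\right) + \left(-1\right) \left(-1\right) 1\right) \left(-22\right) = \left(\left(-13 + 1 + 1\right) + 1 \cdot 1\right) \left(-22\right) = \left(-11 + 1\right) \left(-22\right) = \left(-10\right) \left(-22\right) = 220$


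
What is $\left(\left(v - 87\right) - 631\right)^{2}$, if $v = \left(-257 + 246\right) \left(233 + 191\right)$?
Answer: $28965924$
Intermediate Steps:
$v = -4664$ ($v = \left(-11\right) 424 = -4664$)
$\left(\left(v - 87\right) - 631\right)^{2} = \left(\left(-4664 - 87\right) - 631\right)^{2} = \left(-4751 - 631\right)^{2} = \left(-5382\right)^{2} = 28965924$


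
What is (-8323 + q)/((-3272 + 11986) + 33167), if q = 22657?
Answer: 14334/41881 ≈ 0.34226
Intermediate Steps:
(-8323 + q)/((-3272 + 11986) + 33167) = (-8323 + 22657)/((-3272 + 11986) + 33167) = 14334/(8714 + 33167) = 14334/41881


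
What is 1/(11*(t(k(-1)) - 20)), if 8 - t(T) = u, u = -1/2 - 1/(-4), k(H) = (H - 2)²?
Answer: -4/517 ≈ -0.0077369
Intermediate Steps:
k(H) = (-2 + H)²
u = -¼ (u = -1*½ - 1*(-¼) = -½ + ¼ = -¼ ≈ -0.25000)
t(T) = 33/4 (t(T) = 8 - 1*(-¼) = 8 + ¼ = 33/4)
1/(11*(t(k(-1)) - 20)) = 1/(11*(33/4 - 20)) = 1/(11*(-47/4)) = 1/(-517/4) = -4/517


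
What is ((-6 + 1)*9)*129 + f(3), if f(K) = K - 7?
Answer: -5809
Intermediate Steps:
f(K) = -7 + K
((-6 + 1)*9)*129 + f(3) = ((-6 + 1)*9)*129 + (-7 + 3) = -5*9*129 - 4 = -45*129 - 4 = -5805 - 4 = -5809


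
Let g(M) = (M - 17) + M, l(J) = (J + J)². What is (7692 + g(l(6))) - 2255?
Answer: 5708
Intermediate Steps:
l(J) = 4*J² (l(J) = (2*J)² = 4*J²)
g(M) = -17 + 2*M (g(M) = (-17 + M) + M = -17 + 2*M)
(7692 + g(l(6))) - 2255 = (7692 + (-17 + 2*(4*6²))) - 2255 = (7692 + (-17 + 2*(4*36))) - 2255 = (7692 + (-17 + 2*144)) - 2255 = (7692 + (-17 + 288)) - 2255 = (7692 + 271) - 2255 = 7963 - 2255 = 5708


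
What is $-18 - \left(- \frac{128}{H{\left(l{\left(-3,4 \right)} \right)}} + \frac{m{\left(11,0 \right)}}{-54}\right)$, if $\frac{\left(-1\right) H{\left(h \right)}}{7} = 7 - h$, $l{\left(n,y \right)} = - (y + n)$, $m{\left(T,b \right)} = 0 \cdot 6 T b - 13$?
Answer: $- \frac{7759}{378} \approx -20.526$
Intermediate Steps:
$m{\left(T,b \right)} = -13$ ($m{\left(T,b \right)} = 0 T b - 13 = 0 b - 13 = 0 - 13 = -13$)
$l{\left(n,y \right)} = - n - y$ ($l{\left(n,y \right)} = - (n + y) = - n - y$)
$H{\left(h \right)} = -49 + 7 h$ ($H{\left(h \right)} = - 7 \left(7 - h\right) = -49 + 7 h$)
$-18 - \left(- \frac{128}{H{\left(l{\left(-3,4 \right)} \right)}} + \frac{m{\left(11,0 \right)}}{-54}\right) = -18 - \left(- \frac{128}{-49 + 7 \left(\left(-1\right) \left(-3\right) - 4\right)} - \frac{13}{-54}\right) = -18 - \left(- \frac{128}{-49 + 7 \left(3 - 4\right)} - - \frac{13}{54}\right) = -18 - \left(- \frac{128}{-49 + 7 \left(-1\right)} + \frac{13}{54}\right) = -18 - \left(- \frac{128}{-49 - 7} + \frac{13}{54}\right) = -18 - \left(- \frac{128}{-56} + \frac{13}{54}\right) = -18 - \left(\left(-128\right) \left(- \frac{1}{56}\right) + \frac{13}{54}\right) = -18 - \left(\frac{16}{7} + \frac{13}{54}\right) = -18 - \frac{955}{378} = - \frac{7759}{378}$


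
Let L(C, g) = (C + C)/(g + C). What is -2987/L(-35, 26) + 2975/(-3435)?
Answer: -18510271/48090 ≈ -384.91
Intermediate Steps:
L(C, g) = 2*C/(C + g) (L(C, g) = (2*C)/(C + g) = 2*C/(C + g))
-2987/L(-35, 26) + 2975/(-3435) = -2987/(2*(-35)/(-35 + 26)) + 2975/(-3435) = -2987/(2*(-35)/(-9)) + 2975*(-1/3435) = -2987/(2*(-35)*(-⅑)) - 595/687 = -2987/70/9 - 595/687 = -2987*9/70 - 595/687 = -26883/70 - 595/687 = -18510271/48090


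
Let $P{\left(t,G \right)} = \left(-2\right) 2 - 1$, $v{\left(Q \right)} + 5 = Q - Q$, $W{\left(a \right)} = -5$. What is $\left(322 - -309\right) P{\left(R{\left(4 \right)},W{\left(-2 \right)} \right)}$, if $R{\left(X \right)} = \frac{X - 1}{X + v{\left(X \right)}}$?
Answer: $-3155$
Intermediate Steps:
$v{\left(Q \right)} = -5$ ($v{\left(Q \right)} = -5 + \left(Q - Q\right) = -5 + 0 = -5$)
$R{\left(X \right)} = \frac{-1 + X}{-5 + X}$ ($R{\left(X \right)} = \frac{X - 1}{X - 5} = \frac{-1 + X}{-5 + X}$)
$P{\left(t,G \right)} = -5$ ($P{\left(t,G \right)} = -4 - 1 = -5$)
$\left(322 - -309\right) P{\left(R{\left(4 \right)},W{\left(-2 \right)} \right)} = \left(322 - -309\right) \left(-5\right) = \left(322 + 309\right) \left(-5\right) = 631 \left(-5\right) = -3155$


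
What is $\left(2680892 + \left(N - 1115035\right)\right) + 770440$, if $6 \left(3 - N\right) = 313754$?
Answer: $\frac{6852023}{3} \approx 2.284 \cdot 10^{6}$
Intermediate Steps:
$N = - \frac{156868}{3}$ ($N = 3 - \frac{156877}{3} = - \frac{156868}{3} \approx -52289.0$)
$\left(2680892 + \left(N - 1115035\right)\right) + 770440 = \left(2680892 - \frac{3501973}{3}\right) + 770440 = \frac{4540703}{3} + 770440 = \frac{6852023}{3}$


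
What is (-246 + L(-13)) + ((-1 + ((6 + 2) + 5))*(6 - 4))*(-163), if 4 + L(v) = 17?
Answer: -4145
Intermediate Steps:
L(v) = 13 (L(v) = -4 + 17 = 13)
(-246 + L(-13)) + ((-1 + ((6 + 2) + 5))*(6 - 4))*(-163) = (-246 + 13) + ((-1 + ((6 + 2) + 5))*(6 - 4))*(-163) = -233 + ((-1 + (8 + 5))*2)*(-163) = -233 + ((-1 + 13)*2)*(-163) = -233 + (12*2)*(-163) = -233 + 24*(-163) = -233 - 3912 = -4145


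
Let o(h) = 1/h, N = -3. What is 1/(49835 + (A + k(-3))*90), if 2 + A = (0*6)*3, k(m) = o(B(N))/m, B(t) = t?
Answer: 1/49665 ≈ 2.0135e-5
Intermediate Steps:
k(m) = -1/(3*m) (k(m) = 1/((-3)*m) = -1/(3*m))
A = -2 (A = -2 + (0*6)*3 = -2 + 0*3 = -2 + 0 = -2)
1/(49835 + (A + k(-3))*90) = 1/(49835 + (-2 - 1/3/(-3))*90) = 1/(49835 + (-2 - 1/3*(-1/3))*90) = 1/(49835 + (-2 + 1/9)*90) = 1/(49835 - 17/9*90) = 1/(49835 - 170) = 1/49665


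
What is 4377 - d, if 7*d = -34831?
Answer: 65470/7 ≈ 9352.9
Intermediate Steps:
d = -34831/7 (d = (⅐)*(-34831) = -34831/7 ≈ -4975.9)
4377 - d = 4377 - 1*(-34831/7) = 4377 + 34831/7 = 65470/7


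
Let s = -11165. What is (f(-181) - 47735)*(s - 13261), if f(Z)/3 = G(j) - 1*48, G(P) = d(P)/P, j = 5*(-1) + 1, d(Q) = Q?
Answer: 1169419176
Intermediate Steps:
j = -4 (j = -5 + 1 = -4)
G(P) = 1 (G(P) = P/P = 1)
f(Z) = -141 (f(Z) = 3*(1 - 1*48) = 3*(1 - 48) = 3*(-47) = -141)
(f(-181) - 47735)*(s - 13261) = (-141 - 47735)*(-11165 - 13261) = -47876*(-24426) = 1169419176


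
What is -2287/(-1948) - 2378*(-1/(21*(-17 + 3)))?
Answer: -1979983/286356 ≈ -6.9144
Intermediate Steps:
-2287/(-1948) - 2378*(-1/(21*(-17 + 3))) = -2287*(-1/1948) - 2378/((-14*(-21))) = 2287/1948 - 2378/294 = 2287/1948 - 2378*1/294 = 2287/1948 - 1189/147 = -1979983/286356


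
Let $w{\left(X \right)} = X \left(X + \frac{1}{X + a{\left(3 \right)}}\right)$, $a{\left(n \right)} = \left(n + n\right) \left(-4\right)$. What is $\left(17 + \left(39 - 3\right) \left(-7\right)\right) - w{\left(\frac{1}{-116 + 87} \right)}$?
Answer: $- \frac{137753133}{586177} \approx -235.0$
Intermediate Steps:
$a{\left(n \right)} = - 8 n$ ($a{\left(n \right)} = 2 n \left(-4\right) = - 8 n$)
$w{\left(X \right)} = X \left(X + \frac{1}{-24 + X}\right)$ ($w{\left(X \right)} = X \left(X + \frac{1}{X - 24}\right) = X \left(X + \frac{1}{-24 + X}\right)$)
$\left(17 + \left(39 - 3\right) \left(-7\right)\right) - w{\left(\frac{1}{-116 + 87} \right)} = \left(17 + \left(39 - 3\right) \left(-7\right)\right) - \frac{1 + \left(\frac{1}{-116 + 87}\right)^{2} - \frac{24}{-116 + 87}}{\left(-116 + 87\right) \left(-24 + \frac{1}{-116 + 87}\right)} = \left(17 + \left(39 - 3\right) \left(-7\right)\right) - \frac{1 + \left(\frac{1}{-29}\right)^{2} - \frac{24}{-29}}{\left(-29\right) \left(-24 + \frac{1}{-29}\right)} = \left(17 + 36 \left(-7\right)\right) - - \frac{1 + \left(- \frac{1}{29}\right)^{2} - - \frac{24}{29}}{29 \left(-24 - \frac{1}{29}\right)} = \left(17 - 252\right) - - \frac{1 + \frac{1}{841} + \frac{24}{29}}{29 \left(- \frac{697}{29}\right)} = -235 - \left(- \frac{1}{29}\right) \left(- \frac{29}{697}\right) \frac{1538}{841} = -235 - \frac{1538}{586177} = - \frac{137753133}{586177}$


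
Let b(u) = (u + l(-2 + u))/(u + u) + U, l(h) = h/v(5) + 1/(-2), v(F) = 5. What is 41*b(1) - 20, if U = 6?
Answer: 4643/20 ≈ 232.15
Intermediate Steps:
l(h) = -1/2 + h/5 (l(h) = h/5 + 1/(-2) = h*(1/5) + 1*(-1/2) = h/5 - 1/2 = -1/2 + h/5)
b(u) = 6 + (-9/10 + 6*u/5)/(2*u) (b(u) = (u + (-1/2 + (-2 + u)/5))/(u + u) + 6 = (u + (-1/2 + (-2/5 + u/5)))/((2*u)) + 6 = (u + (-9/10 + u/5))*(1/(2*u)) + 6 = (-9/10 + 6*u/5)*(1/(2*u)) + 6 = (-9/10 + 6*u/5)/(2*u) + 6 = 6 + (-9/10 + 6*u/5)/(2*u))
41*b(1) - 20 = 41*((3/20)*(-3 + 44*1)/1) - 20 = 41*((3/20)*1*(-3 + 44)) - 20 = 41*((3/20)*1*41) - 20 = 41*(123/20) - 20 = 5043/20 - 20 = 4643/20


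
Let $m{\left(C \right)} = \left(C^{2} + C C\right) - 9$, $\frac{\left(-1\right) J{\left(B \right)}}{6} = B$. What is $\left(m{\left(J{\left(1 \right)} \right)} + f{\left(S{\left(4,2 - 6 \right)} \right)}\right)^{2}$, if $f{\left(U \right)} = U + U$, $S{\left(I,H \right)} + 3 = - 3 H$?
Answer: $6561$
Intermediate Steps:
$S{\left(I,H \right)} = -3 - 3 H$
$f{\left(U \right)} = 2 U$
$J{\left(B \right)} = - 6 B$
$m{\left(C \right)} = -9 + 2 C^{2}$ ($m{\left(C \right)} = \left(C^{2} + C^{2}\right) - 9 = 2 C^{2} - 9 = -9 + 2 C^{2}$)
$\left(m{\left(J{\left(1 \right)} \right)} + f{\left(S{\left(4,2 - 6 \right)} \right)}\right)^{2} = \left(\left(-9 + 2 \left(\left(-6\right) 1\right)^{2}\right) + 2 \left(-3 - 3 \left(2 - 6\right)\right)\right)^{2} = \left(\left(-9 + 2 \left(-6\right)^{2}\right) + 2 \left(-3 - 3 \left(2 - 6\right)\right)\right)^{2} = \left(\left(-9 + 2 \cdot 36\right) + 2 \left(-3 - -12\right)\right)^{2} = \left(\left(-9 + 72\right) + 2 \left(-3 + 12\right)\right)^{2} = \left(63 + 2 \cdot 9\right)^{2} = \left(63 + 18\right)^{2} = 81^{2} = 6561$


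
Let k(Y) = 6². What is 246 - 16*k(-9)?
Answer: -330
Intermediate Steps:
k(Y) = 36
246 - 16*k(-9) = 246 - 16*36 = 246 - 576 = -330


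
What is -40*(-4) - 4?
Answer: 156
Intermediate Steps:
-40*(-4) - 4 = -8*(-20) - 4 = 160 - 4 = 156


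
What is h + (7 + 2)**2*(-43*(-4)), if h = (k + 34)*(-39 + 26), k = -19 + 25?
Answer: 13412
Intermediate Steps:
k = 6
h = -520 (h = (6 + 34)*(-39 + 26) = 40*(-13) = -520)
h + (7 + 2)**2*(-43*(-4)) = -520 + (7 + 2)**2*(-43*(-4)) = -520 + 9**2*172 = -520 + 81*172 = -520 + 13932 = 13412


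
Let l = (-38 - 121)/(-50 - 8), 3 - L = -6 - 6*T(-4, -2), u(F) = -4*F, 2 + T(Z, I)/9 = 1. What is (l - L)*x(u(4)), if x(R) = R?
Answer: -22152/29 ≈ -763.86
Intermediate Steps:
T(Z, I) = -9 (T(Z, I) = -18 + 9*1 = -18 + 9 = -9)
L = -45 (L = 3 - (-6 - 6*(-9)) = 3 - (-6 + 54) = 3 - 1*48 = 3 - 48 = -45)
l = 159/58 (l = -159/(-58) = -159*(-1/58) = 159/58 ≈ 2.7414)
(l - L)*x(u(4)) = (159/58 - 1*(-45))*(-4*4) = (159/58 + 45)*(-16) = (2769/58)*(-16) = -22152/29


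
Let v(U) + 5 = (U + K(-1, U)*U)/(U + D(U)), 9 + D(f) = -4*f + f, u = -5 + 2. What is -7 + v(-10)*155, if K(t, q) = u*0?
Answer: -10152/11 ≈ -922.91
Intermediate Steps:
u = -3
K(t, q) = 0 (K(t, q) = -3*0 = 0)
D(f) = -9 - 3*f (D(f) = -9 + (-4*f + f) = -9 - 3*f)
v(U) = -5 + U/(-9 - 2*U) (v(U) = -5 + (U + 0*U)/(U + (-9 - 3*U)) = -5 + (U + 0)/(-9 - 2*U) = -5 + U/(-9 - 2*U))
-7 + v(-10)*155 = -7 + ((-45 - 11*(-10))/(9 + 2*(-10)))*155 = -7 + ((-45 + 110)/(9 - 20))*155 = -7 + (65/(-11))*155 = -7 - 1/11*65*155 = -7 - 65/11*155 = -7 - 10075/11 = -10152/11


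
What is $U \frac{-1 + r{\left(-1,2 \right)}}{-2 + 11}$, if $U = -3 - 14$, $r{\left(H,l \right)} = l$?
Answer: $- \frac{17}{9} \approx -1.8889$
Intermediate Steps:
$U = -17$ ($U = -3 - 14 = -17$)
$U \frac{-1 + r{\left(-1,2 \right)}}{-2 + 11} = - 17 \frac{-1 + 2}{-2 + 11} = - 17 \cdot 1 \cdot \frac{1}{9} = \left(-17\right) \frac{1}{9} = - \frac{17}{9}$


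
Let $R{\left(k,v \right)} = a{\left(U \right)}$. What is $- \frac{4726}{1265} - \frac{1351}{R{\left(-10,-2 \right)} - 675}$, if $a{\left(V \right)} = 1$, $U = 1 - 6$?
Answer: $- \frac{1476309}{852610} \approx -1.7315$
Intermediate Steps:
$U = -5$ ($U = 1 - 6 = -5$)
$R{\left(k,v \right)} = 1$
$- \frac{4726}{1265} - \frac{1351}{R{\left(-10,-2 \right)} - 675} = - \frac{4726}{1265} - \frac{1351}{1 - 675} = \left(-4726\right) \frac{1}{1265} - \frac{1351}{1 - 675} = - \frac{4726}{1265} - \frac{1351}{-674} = - \frac{4726}{1265} - - \frac{1351}{674} = - \frac{4726}{1265} + \frac{1351}{674} = - \frac{1476309}{852610}$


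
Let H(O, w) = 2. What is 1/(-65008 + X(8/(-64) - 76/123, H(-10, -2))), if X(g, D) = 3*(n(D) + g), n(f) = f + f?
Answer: -328/21319419 ≈ -1.5385e-5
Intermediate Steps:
n(f) = 2*f
X(g, D) = 3*g + 6*D (X(g, D) = 3*(2*D + g) = 3*(g + 2*D) = 3*g + 6*D)
1/(-65008 + X(8/(-64) - 76/123, H(-10, -2))) = 1/(-65008 + (3*(8/(-64) - 76/123) + 6*2)) = 1/(-65008 + (3*(8*(-1/64) - 76*1/123) + 12)) = 1/(-65008 + (3*(-⅛ - 76/123) + 12)) = 1/(-65008 + (3*(-731/984) + 12)) = 1/(-65008 + (-731/328 + 12)) = 1/(-65008 + 3205/328) = 1/(-21319419/328) = -328/21319419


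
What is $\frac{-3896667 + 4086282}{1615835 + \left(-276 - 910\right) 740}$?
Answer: $\frac{12641}{49213} \approx 0.25686$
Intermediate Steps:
$\frac{-3896667 + 4086282}{1615835 + \left(-276 - 910\right) 740} = \frac{189615}{1615835 - 877640} = \frac{189615}{738195} = 189615 \cdot \frac{1}{738195} = \frac{12641}{49213}$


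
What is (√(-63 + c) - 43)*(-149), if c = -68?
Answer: 6407 - 149*I*√131 ≈ 6407.0 - 1705.4*I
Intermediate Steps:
(√(-63 + c) - 43)*(-149) = (√(-63 - 68) - 43)*(-149) = (√(-131) - 43)*(-149) = (I*√131 - 43)*(-149) = (-43 + I*√131)*(-149) = 6407 - 149*I*√131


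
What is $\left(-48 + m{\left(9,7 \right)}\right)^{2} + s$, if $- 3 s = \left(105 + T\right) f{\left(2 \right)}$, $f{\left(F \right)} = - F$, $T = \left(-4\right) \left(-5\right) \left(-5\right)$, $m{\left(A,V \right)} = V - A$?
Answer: $\frac{7510}{3} \approx 2503.3$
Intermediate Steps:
$T = -100$ ($T = 20 \left(-5\right) = -100$)
$s = \frac{10}{3}$ ($s = - \frac{\left(105 - 100\right) \left(\left(-1\right) 2\right)}{3} = - \frac{5 \left(-2\right)}{3} = \left(- \frac{1}{3}\right) \left(-10\right) = \frac{10}{3} \approx 3.3333$)
$\left(-48 + m{\left(9,7 \right)}\right)^{2} + s = \left(-48 + \left(7 - 9\right)\right)^{2} + \frac{10}{3} = \left(-48 - 2\right)^{2} + \frac{10}{3} = \left(-50\right)^{2} + \frac{10}{3} = 2500 + \frac{10}{3} = \frac{7510}{3}$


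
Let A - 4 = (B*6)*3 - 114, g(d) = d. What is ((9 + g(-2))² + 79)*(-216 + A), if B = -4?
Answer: -50944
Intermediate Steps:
A = -182 (A = 4 + (-4*6*3 - 114) = 4 + (-24*3 - 114) = 4 + (-72 - 114) = 4 - 186 = -182)
((9 + g(-2))² + 79)*(-216 + A) = ((9 - 2)² + 79)*(-216 - 182) = (7² + 79)*(-398) = (49 + 79)*(-398) = 128*(-398) = -50944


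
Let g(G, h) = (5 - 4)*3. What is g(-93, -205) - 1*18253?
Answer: -18250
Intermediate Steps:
g(G, h) = 3 (g(G, h) = 1*3 = 3)
g(-93, -205) - 1*18253 = 3 - 1*18253 = 3 - 18253 = -18250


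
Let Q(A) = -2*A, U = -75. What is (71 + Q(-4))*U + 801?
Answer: -5124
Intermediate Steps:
(71 + Q(-4))*U + 801 = (71 - 2*(-4))*(-75) + 801 = (71 + 8)*(-75) + 801 = 79*(-75) + 801 = -5925 + 801 = -5124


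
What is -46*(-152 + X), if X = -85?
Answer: 10902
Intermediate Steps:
-46*(-152 + X) = -46*(-152 - 85) = -46*(-237) = 10902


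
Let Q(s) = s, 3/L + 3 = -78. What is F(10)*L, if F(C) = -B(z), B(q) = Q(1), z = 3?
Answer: 1/27 ≈ 0.037037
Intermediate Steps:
L = -1/27 (L = 3/(-3 - 78) = 3/(-81) = 3*(-1/81) = -1/27 ≈ -0.037037)
B(q) = 1
F(C) = -1 (F(C) = -1*1 = -1)
F(10)*L = -1*(-1/27) = 1/27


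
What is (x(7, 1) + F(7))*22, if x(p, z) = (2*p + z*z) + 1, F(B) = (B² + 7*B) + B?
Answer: 2662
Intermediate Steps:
F(B) = B² + 8*B
x(p, z) = 1 + z² + 2*p (x(p, z) = (2*p + z²) + 1 = (z² + 2*p) + 1 = 1 + z² + 2*p)
(x(7, 1) + F(7))*22 = ((1 + 1² + 2*7) + 7*(8 + 7))*22 = ((1 + 1 + 14) + 7*15)*22 = (16 + 105)*22 = 121*22 = 2662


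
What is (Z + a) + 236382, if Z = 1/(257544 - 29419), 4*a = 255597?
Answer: 274006640629/912500 ≈ 3.0028e+5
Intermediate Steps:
a = 255597/4 (a = (1/4)*255597 = 255597/4 ≈ 63899.)
Z = 1/228125 ≈ 4.3836e-6
(Z + a) + 236382 = (1/228125 + 255597/4) + 236382 = 58308065629/912500 + 236382 = 274006640629/912500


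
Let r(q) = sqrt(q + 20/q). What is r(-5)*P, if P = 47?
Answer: 141*I ≈ 141.0*I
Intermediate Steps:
r(-5)*P = sqrt(-5 + 20/(-5))*47 = sqrt(-5 + 20*(-1/5))*47 = sqrt(-5 - 4)*47 = sqrt(-9)*47 = (3*I)*47 = 141*I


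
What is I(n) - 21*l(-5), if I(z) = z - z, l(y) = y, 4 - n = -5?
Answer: 105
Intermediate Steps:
n = 9 (n = 4 - 1*(-5) = 4 + 5 = 9)
I(z) = 0
I(n) - 21*l(-5) = 0 - 21*(-5) = 0 + 105 = 105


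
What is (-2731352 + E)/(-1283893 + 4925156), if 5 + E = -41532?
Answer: -2772889/3641263 ≈ -0.76152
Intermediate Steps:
E = -41537 (E = -5 - 41532 = -41537)
(-2731352 + E)/(-1283893 + 4925156) = (-2731352 - 41537)/(-1283893 + 4925156) = -2772889/3641263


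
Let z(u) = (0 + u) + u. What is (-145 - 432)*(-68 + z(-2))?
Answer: 41544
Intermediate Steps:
z(u) = 2*u (z(u) = u + u = 2*u)
(-145 - 432)*(-68 + z(-2)) = (-145 - 432)*(-68 + 2*(-2)) = -577*(-68 - 4) = -577*(-72) = 41544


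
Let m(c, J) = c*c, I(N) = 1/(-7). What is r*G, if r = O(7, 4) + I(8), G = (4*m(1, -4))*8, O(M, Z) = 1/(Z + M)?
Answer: -128/77 ≈ -1.6623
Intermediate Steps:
I(N) = -⅐
O(M, Z) = 1/(M + Z)
m(c, J) = c²
G = 32 (G = (4*1²)*8 = (4*1)*8 = 4*8 = 32)
r = -4/77 (r = 1/(7 + 4) - ⅐ = 1/11 - ⅐ = -4/77 ≈ -0.051948)
r*G = -4/77*32 = -128/77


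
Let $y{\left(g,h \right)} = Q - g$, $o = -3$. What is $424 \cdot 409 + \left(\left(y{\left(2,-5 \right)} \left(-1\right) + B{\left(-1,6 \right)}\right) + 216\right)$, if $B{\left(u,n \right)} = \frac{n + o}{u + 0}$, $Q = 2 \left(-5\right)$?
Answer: $173641$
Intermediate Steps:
$Q = -10$
$B{\left(u,n \right)} = \frac{-3 + n}{u}$ ($B{\left(u,n \right)} = \frac{n - 3}{u + 0} = \frac{-3 + n}{u}$)
$y{\left(g,h \right)} = -10 - g$
$424 \cdot 409 + \left(\left(y{\left(2,-5 \right)} \left(-1\right) + B{\left(-1,6 \right)}\right) + 216\right) = 424 \cdot 409 + \left(\left(\left(-10 - 2\right) \left(-1\right) + \frac{-3 + 6}{-1}\right) + 216\right) = 173416 + \left(\left(\left(-10 - 2\right) \left(-1\right) - 3\right) + 216\right) = 173416 + \left(\left(\left(-12\right) \left(-1\right) - 3\right) + 216\right) = 173416 + \left(\left(12 - 3\right) + 216\right) = 173416 + \left(9 + 216\right) = 173416 + 225 = 173641$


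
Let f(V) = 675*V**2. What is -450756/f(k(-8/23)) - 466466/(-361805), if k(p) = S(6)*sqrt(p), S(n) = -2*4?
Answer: 21734352583/694665600 ≈ 31.288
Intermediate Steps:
S(n) = -8
k(p) = -8*sqrt(p)
-450756/f(k(-8/23)) - 466466/(-361805) = -450756/(675*(-8*2*I*sqrt(46)/23)**2) - 466466/(-361805) = -450756/(675*(-8*2*I*sqrt(46)/23)**2) - 466466*(-1/361805) = -450756/(675*(-16*I*sqrt(46)/23)**2) + 466466/361805 = -450756/(675*(-512/23)) + 466466/361805 = -450756/(-345600/23) + 466466/361805 = -450756*(-23/345600) + 466466/361805 = 287983/9600 + 466466/361805 = 21734352583/694665600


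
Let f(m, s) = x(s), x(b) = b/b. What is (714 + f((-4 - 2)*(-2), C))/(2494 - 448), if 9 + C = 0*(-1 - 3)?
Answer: 65/186 ≈ 0.34946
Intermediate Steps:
C = -9 (C = -9 + 0*(-1 - 3) = -9 + 0*(-4) = -9 + 0 = -9)
x(b) = 1
f(m, s) = 1
(714 + f((-4 - 2)*(-2), C))/(2494 - 448) = (714 + 1)/(2494 - 448) = 715/2046 = 715*(1/2046) = 65/186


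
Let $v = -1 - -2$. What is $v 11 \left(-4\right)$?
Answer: $-44$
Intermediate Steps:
$v = 1$ ($v = -1 + 2 = 1$)
$v 11 \left(-4\right) = 1 \cdot 11 \left(-4\right) = 11 \left(-4\right) = -44$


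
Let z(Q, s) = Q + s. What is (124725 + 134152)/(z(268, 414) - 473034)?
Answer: -258877/472352 ≈ -0.54806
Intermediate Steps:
(124725 + 134152)/(z(268, 414) - 473034) = (124725 + 134152)/((268 + 414) - 473034) = 258877/(682 - 473034) = 258877/(-472352) = 258877*(-1/472352) = -258877/472352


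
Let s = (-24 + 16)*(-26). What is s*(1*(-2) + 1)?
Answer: -208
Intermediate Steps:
s = 208 (s = -8*(-26) = 208)
s*(1*(-2) + 1) = 208*(1*(-2) + 1) = 208*(-2 + 1) = 208*(-1) = -208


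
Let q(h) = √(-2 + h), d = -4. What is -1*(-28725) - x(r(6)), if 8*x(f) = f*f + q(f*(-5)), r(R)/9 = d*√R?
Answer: 27753 - √(-2 + 180*√6)/8 ≈ 27750.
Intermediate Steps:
r(R) = -36*√R (r(R) = 9*(-4*√R) = -36*√R)
x(f) = f²/8 + √(-2 - 5*f)/8 (x(f) = (f*f + √(-2 + f*(-5)))/8 = (f² + √(-2 - 5*f))/8 = f²/8 + √(-2 - 5*f)/8)
-1*(-28725) - x(r(6)) = -1*(-28725) - ((-36*√6)²/8 + √(-2 - (-180)*√6)/8) = 28725 - ((⅛)*7776 + √(-2 + 180*√6)/8) = 28725 - (972 + √(-2 + 180*√6)/8) = 28725 + (-972 - √(-2 + 180*√6)/8) = 27753 - √(-2 + 180*√6)/8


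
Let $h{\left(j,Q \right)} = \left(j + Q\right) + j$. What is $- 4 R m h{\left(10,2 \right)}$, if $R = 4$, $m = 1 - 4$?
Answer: $1056$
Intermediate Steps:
$m = -3$
$h{\left(j,Q \right)} = Q + 2 j$ ($h{\left(j,Q \right)} = \left(Q + j\right) + j = Q + 2 j$)
$- 4 R m h{\left(10,2 \right)} = \left(-4\right) 4 \left(-3\right) \left(2 + 2 \cdot 10\right) = \left(-16\right) \left(-3\right) \left(2 + 20\right) = 48 \cdot 22 = 1056$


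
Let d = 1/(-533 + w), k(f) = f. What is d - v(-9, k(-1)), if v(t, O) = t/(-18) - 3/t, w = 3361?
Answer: -7067/8484 ≈ -0.83298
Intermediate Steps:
v(t, O) = -3/t - t/18 (v(t, O) = t*(-1/18) - 3/t = -t/18 - 3/t = -3/t - t/18)
d = 1/2828 (d = 1/(-533 + 3361) = 1/2828 ≈ 0.00035361)
d - v(-9, k(-1)) = 1/2828 - (-3/(-9) - 1/18*(-9)) = 1/2828 - (-3*(-⅑) + ½) = 1/2828 - (⅓ + ½) = 1/2828 - 1*⅚ = 1/2828 - ⅚ = -7067/8484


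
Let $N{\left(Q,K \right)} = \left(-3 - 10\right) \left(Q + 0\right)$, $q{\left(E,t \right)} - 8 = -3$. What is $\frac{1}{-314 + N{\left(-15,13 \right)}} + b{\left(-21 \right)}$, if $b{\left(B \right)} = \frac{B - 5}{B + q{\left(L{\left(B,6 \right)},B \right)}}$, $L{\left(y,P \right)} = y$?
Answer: $\frac{1539}{952} \approx 1.6166$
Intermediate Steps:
$q{\left(E,t \right)} = 5$ ($q{\left(E,t \right)} = 8 - 3 = 5$)
$N{\left(Q,K \right)} = - 13 Q$
$b{\left(B \right)} = \frac{-5 + B}{5 + B}$ ($b{\left(B \right)} = \frac{B - 5}{B + 5} = \frac{-5 + B}{5 + B}$)
$\frac{1}{-314 + N{\left(-15,13 \right)}} + b{\left(-21 \right)} = \frac{1}{-314 - -195} + \frac{-5 - 21}{5 - 21} = \frac{1}{-314 + 195} + \frac{1}{-16} \left(-26\right) = \frac{1}{-119} - - \frac{13}{8} = - \frac{1}{119} + \frac{13}{8} = \frac{1539}{952}$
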